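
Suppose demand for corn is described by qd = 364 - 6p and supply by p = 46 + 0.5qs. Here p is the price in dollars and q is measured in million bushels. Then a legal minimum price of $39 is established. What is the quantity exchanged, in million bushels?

Rearranging supply gives qs = 2p - 92. Setting quantity demanded equal to quantity supplied, 364 - 6p = 2p - 92, gives p* = 57 and q* = 22.
The floor of 39 is below the equilibrium price 57, so it is not binding; the market clears at p* = 57, q* = 22.

22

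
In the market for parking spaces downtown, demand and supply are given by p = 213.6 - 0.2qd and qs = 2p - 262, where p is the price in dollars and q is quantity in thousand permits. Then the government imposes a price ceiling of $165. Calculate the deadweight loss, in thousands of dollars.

Rearranging demand gives qd = 1068 - 5p. Setting quantity demanded equal to quantity supplied, 1068 - 5p = 2p - 262, gives p* = 190 and q* = 118.
The ceiling of 165 is below the equilibrium price 190, so it binds.
At p = 165: qd = 1068 - 5·165 = 243 and qs = 2·165 - 262 = 68.
Quantity traded falls to 68. At q = 68 the demand price is (1068 - 68)/5 = 200 and the supply price is (262 + 68)/2 = 165.
Deadweight loss = ½ · (200 - 165) · (118 - 68) = ½ · 35 · 50 = 875.

875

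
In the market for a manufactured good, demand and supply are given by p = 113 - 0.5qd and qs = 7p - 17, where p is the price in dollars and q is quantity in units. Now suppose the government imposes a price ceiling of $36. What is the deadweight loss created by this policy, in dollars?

0

Rearranging demand gives qd = 226 - 2p. Setting quantity demanded equal to quantity supplied, 226 - 2p = 7p - 17, gives p* = 27 and q* = 172.
Since 36 is above p* = 27, the ceiling does not bind and the free-market outcome prevails.
Since the control does not bind, no trades are prevented and deadweight loss is zero.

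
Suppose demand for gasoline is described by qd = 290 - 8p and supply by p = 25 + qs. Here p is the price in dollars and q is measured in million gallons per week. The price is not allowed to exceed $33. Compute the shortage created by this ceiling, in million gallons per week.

18

Rearranging supply gives qs = p - 25. Equilibrium: 290 - 8p = p - 25, so 315 = 9p and p* = 35, q* = 10.
Since 33 < 35, the ceiling is binding.
At p = 33: qd = 290 - 8·33 = 26 and qs = 33 - 25 = 8.
Shortage = qd - qs = 26 - 8 = 18.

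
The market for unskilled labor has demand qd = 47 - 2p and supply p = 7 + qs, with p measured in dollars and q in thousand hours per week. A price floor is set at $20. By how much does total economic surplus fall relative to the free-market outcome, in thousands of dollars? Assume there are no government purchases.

12

Rearranging supply gives qs = p - 7. Setting quantity demanded equal to quantity supplied, 47 - 2p = p - 7, gives p* = 18 and q* = 11.
The floor of 20 is above the equilibrium price 18, so it binds.
At p = 20: qd = 47 - 2·20 = 7 and qs = 20 - 7 = 13.
Quantity traded falls to 7. At q = 7 the demand price is (47 - 7)/2 = 20 and the supply price is 7 + 7 = 14.
Deadweight loss = ½ · (20 - 14) · (11 - 7) = ½ · 6 · 4 = 12.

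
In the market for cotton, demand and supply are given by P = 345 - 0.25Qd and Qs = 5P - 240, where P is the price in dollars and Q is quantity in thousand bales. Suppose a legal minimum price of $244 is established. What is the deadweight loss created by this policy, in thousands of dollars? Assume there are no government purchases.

Rearranging demand gives Qd = 1380 - 4P. Equilibrium: 1380 - 4P = 5P - 240, so 1620 = 9P and P* = 180, Q* = 660.
The floor of 244 is above the equilibrium price 180, so it binds.
At P = 244: Qd = 1380 - 4·244 = 404 and Qs = 5·244 - 240 = 980.
Quantity traded falls to 404. At Q = 404 the demand price is (1380 - 404)/4 = 244 and the supply price is (240 + 404)/5 = 128.8.
Deadweight loss = ½ · (244 - 128.8) · (660 - 404) = ½ · 115.2 · 256 = 14745.6.

14745.6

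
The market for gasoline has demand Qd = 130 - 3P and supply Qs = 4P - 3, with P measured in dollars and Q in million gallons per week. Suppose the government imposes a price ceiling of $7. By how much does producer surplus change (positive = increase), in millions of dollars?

In a free market, 130 - 3P = 4P - 3 gives the equilibrium P* = 19, Q* = 73.
Since 7 < 19, the ceiling is binding.
At P = 7: Qd = 130 - 3·7 = 109 and Qs = 4·7 - 3 = 25.
Producer surplus without the control is ½ · (19 - 0.75) · 73 = 666.125.
With the ceiling, producers sell 25 units at 7, so PS = ½ · (7 - 0.75) · 25 = 78.125.
Change in producer surplus = 78.125 - 666.125 = -588.

-588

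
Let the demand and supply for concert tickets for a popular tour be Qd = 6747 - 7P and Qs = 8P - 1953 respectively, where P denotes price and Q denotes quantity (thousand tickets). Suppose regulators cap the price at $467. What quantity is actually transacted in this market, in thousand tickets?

In a free market, 6747 - 7P = 8P - 1953 gives the equilibrium P* = 580, Q* = 2687.
Since 467 < 580, the ceiling is binding.
At P = 467: Qd = 6747 - 7·467 = 3478 and Qs = 8·467 - 1953 = 1783.
The quantity actually transacted is the short side, supply: 1783.

1783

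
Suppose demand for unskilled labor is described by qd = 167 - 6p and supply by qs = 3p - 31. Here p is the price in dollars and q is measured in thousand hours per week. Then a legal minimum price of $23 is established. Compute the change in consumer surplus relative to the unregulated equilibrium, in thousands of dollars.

-32

In a free market, 167 - 6p = 3p - 31 gives the equilibrium p* = 22, q* = 35.
The floor of 23 is above the equilibrium price 22, so it binds.
At p = 23: qd = 167 - 6·23 = 29 and qs = 3·23 - 31 = 38.
Consumer surplus without the control is ½ · (167/6 - 22) · 35 = 1225/12.
With the floor, consumers buy 29 units at 23, so CS = ½ · (167/6 - 23) · 29 = 841/12.
Change in consumer surplus = 841/12 - 1225/12 = -32.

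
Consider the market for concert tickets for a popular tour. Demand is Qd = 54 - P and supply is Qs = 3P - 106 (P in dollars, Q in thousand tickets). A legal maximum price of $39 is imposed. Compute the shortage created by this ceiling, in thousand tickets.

Equilibrium: 54 - P = 3P - 106, so 160 = 4P and P* = 40, Q* = 14.
Because the ceiling (39) lies below the market-clearing price, it is binding.
At P = 39: Qd = 54 - 39 = 15 and Qs = 3·39 - 106 = 11.
Shortage = Qd - Qs = 15 - 11 = 4.

4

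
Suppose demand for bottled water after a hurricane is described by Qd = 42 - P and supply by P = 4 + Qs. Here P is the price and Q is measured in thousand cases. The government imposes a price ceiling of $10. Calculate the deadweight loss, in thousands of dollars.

Rearranging supply gives Qs = P - 4. Without the control the market clears where 42 - P = P - 4, i.e. P* = 23 and Q* = 19.
Since 10 < 23, the ceiling is binding.
At P = 10: Qd = 42 - 10 = 32 and Qs = 10 - 4 = 6.
Quantity traded falls to 6. At Q = 6 the demand price is 42 - 6 = 36 and the supply price is 4 + 6 = 10.
Deadweight loss = ½ · (36 - 10) · (19 - 6) = ½ · 26 · 13 = 169.

169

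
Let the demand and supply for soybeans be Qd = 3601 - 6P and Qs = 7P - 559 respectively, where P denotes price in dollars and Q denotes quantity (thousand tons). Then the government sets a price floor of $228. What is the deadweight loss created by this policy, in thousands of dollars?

0

Equilibrium: 3601 - 6P = 7P - 559, so 4160 = 13P and P* = 320, Q* = 1681.
The floor of 228 is below the equilibrium price 320, so it is not binding; the market clears at P* = 320, Q* = 1681.
Since the control does not bind, no trades are prevented and deadweight loss is zero.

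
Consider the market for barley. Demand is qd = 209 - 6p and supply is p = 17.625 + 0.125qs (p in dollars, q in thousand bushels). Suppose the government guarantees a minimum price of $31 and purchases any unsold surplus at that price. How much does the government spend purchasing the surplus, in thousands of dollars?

Rearranging supply gives qs = 8p - 141. Without the control the market clears where 209 - 6p = 8p - 141, i.e. p* = 25 and q* = 59.
The floor of 31 is above the equilibrium price 25, so it binds.
At p = 31: qd = 209 - 6·31 = 23 and qs = 8·31 - 141 = 107.
Surplus = qs - qd = 84.
Government expenditure = surplus × support price = 84 × 31 = 2604.

2604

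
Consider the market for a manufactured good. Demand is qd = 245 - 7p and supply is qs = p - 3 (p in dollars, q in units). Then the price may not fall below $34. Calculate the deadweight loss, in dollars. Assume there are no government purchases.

In a free market, 245 - 7p = p - 3 gives the equilibrium p* = 31, q* = 28.
Because the floor (34) lies above the market-clearing price, it is binding.
At p = 34: qd = 245 - 7·34 = 7 and qs = 34 - 3 = 31.
Quantity traded falls to 7. At q = 7 the demand price is (245 - 7)/7 = 34 and the supply price is 3 + 7 = 10.
Deadweight loss = ½ · (34 - 10) · (28 - 7) = ½ · 24 · 21 = 252.

252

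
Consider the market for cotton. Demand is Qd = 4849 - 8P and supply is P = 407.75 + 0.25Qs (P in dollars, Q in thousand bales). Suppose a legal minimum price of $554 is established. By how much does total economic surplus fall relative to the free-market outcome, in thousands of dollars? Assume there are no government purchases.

2352

Rearranging supply gives Qs = 4P - 1631. Without the control the market clears where 4849 - 8P = 4P - 1631, i.e. P* = 540 and Q* = 529.
The floor of 554 is above the equilibrium price 540, so it binds.
At P = 554: Qd = 4849 - 8·554 = 417 and Qs = 4·554 - 1631 = 585.
Quantity traded falls to 417. At Q = 417 the demand price is (4849 - 417)/8 = 554 and the supply price is (1631 + 417)/4 = 512.
Deadweight loss = ½ · (554 - 512) · (529 - 417) = ½ · 42 · 112 = 2352.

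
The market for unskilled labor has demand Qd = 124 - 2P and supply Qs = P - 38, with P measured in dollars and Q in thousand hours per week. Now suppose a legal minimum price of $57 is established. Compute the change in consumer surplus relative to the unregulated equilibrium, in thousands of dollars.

Equilibrium: 124 - 2P = P - 38, so 162 = 3P and P* = 54, Q* = 16.
The floor of 57 is above the equilibrium price 54, so it binds.
At P = 57: Qd = 124 - 2·57 = 10 and Qs = 57 - 38 = 19.
Consumer surplus without the control is ½ · (62 - 54) · 16 = 64.
With the floor, consumers buy 10 units at 57, so CS = ½ · (62 - 57) · 10 = 25.
Change in consumer surplus = 25 - 64 = -39.

-39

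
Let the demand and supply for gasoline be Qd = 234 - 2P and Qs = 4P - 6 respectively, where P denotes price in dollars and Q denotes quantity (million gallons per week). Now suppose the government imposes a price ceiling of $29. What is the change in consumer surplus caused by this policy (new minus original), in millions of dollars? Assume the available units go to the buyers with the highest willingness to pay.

Without the control the market clears where 234 - 2P = 4P - 6, i.e. P* = 40 and Q* = 154.
Since 29 < 40, the ceiling is binding.
At P = 29: Qd = 234 - 2·29 = 176 and Qs = 4·29 - 6 = 110.
Consumer surplus without the control is ½ · (117 - 40) · 154 = 5929.
With the ceiling, 110 units are sold at 29 (assume they go to the highest-value buyers). The demand price at Q = 110 is 62, so CS = ½ · [(117 - 29) + (62 - 29)] · 110 = 6655.
Change in consumer surplus = 6655 - 5929 = 726.

726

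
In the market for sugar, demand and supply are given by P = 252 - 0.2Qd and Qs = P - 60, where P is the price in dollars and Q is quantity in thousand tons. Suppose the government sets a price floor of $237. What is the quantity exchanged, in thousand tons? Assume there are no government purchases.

Rearranging demand gives Qd = 1260 - 5P. Without the control the market clears where 1260 - 5P = P - 60, i.e. P* = 220 and Q* = 160.
The floor of 237 is above the equilibrium price 220, so it binds.
At P = 237: Qd = 1260 - 5·237 = 75 and Qs = 237 - 60 = 177.
The quantity actually transacted is the short side, demand: 75.

75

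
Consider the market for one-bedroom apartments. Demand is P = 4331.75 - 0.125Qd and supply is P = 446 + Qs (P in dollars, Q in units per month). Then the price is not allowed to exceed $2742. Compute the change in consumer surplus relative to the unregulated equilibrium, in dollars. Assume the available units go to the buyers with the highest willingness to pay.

2574957.75

Rearranging demand gives Qd = 34654 - 8P; rearranging supply gives Qs = P - 446. Setting quantity demanded equal to quantity supplied, 34654 - 8P = P - 446, gives P* = 3900 and Q* = 3454.
The ceiling of 2742 is below the equilibrium price 3900, so it binds.
At P = 2742: Qd = 34654 - 8·2742 = 12718 and Qs = 2742 - 446 = 2296.
Consumer surplus without the control is ½ · (4331.75 - 3900) · 3454 = 745632.25.
With the ceiling, 2296 units are sold at 2742 (assume they go to the highest-value buyers). The demand price at Q = 2296 is 4044.75, so CS = ½ · [(4331.75 - 2742) + (4044.75 - 2742)] · 2296 = 3320590.
Change in consumer surplus = 3320590 - 745632.25 = 2574957.75.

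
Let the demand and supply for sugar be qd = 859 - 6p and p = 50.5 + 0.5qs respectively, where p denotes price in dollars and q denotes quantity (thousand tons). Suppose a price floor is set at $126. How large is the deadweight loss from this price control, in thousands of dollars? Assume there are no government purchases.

432

Rearranging supply gives qs = 2p - 101. Equilibrium: 859 - 6p = 2p - 101, so 960 = 8p and p* = 120, q* = 139.
Since 126 > 120, the floor is binding.
At p = 126: qd = 859 - 6·126 = 103 and qs = 2·126 - 101 = 151.
Quantity traded falls to 103. At q = 103 the demand price is (859 - 103)/6 = 126 and the supply price is (101 + 103)/2 = 102.
Deadweight loss = ½ · (126 - 102) · (139 - 103) = ½ · 24 · 36 = 432.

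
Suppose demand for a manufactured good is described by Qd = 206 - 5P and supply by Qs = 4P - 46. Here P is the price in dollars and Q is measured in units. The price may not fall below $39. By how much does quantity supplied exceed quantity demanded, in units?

99

In a free market, 206 - 5P = 4P - 46 gives the equilibrium P* = 28, Q* = 66.
Because the floor (39) lies above the market-clearing price, it is binding.
At P = 39: Qd = 206 - 5·39 = 11 and Qs = 4·39 - 46 = 110.
Surplus = Qs - Qd = 110 - 11 = 99.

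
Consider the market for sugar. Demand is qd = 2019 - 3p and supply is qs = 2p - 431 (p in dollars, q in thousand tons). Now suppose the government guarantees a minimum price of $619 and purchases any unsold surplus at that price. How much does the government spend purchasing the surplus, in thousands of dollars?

Setting quantity demanded equal to quantity supplied, 2019 - 3p = 2p - 431, gives p* = 490 and q* = 549.
Since 619 > 490, the floor is binding.
At p = 619: qd = 2019 - 3·619 = 162 and qs = 2·619 - 431 = 807.
Surplus = qs - qd = 645.
Government expenditure = surplus × support price = 645 × 619 = 399255.

399255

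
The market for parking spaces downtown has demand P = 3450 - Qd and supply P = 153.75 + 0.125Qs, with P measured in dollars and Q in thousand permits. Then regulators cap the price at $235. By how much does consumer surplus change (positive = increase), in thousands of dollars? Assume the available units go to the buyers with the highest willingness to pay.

-2413950

Rearranging demand gives Qd = 3450 - P; rearranging supply gives Qs = 8P - 1230. Equilibrium: 3450 - P = 8P - 1230, so 4680 = 9P and P* = 520, Q* = 2930.
The ceiling of 235 is below the equilibrium price 520, so it binds.
At P = 235: Qd = 3450 - 235 = 3215 and Qs = 8·235 - 1230 = 650.
Consumer surplus without the control is ½ · (3450 - 520) · 2930 = 4292450.
With the ceiling, 650 units are sold at 235 (assume they go to the highest-value buyers). The demand price at Q = 650 is 2800, so CS = ½ · [(3450 - 235) + (2800 - 235)] · 650 = 1878500.
Change in consumer surplus = 1878500 - 4292450 = -2413950.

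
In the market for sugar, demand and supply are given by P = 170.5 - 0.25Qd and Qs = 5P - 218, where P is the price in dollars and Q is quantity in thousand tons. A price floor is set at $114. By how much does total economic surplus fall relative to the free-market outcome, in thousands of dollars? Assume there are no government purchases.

705.6

Rearranging demand gives Qd = 682 - 4P. Equilibrium: 682 - 4P = 5P - 218, so 900 = 9P and P* = 100, Q* = 282.
The floor of 114 is above the equilibrium price 100, so it binds.
At P = 114: Qd = 682 - 4·114 = 226 and Qs = 5·114 - 218 = 352.
Quantity traded falls to 226. At Q = 226 the demand price is (682 - 226)/4 = 114 and the supply price is (218 + 226)/5 = 88.8.
Deadweight loss = ½ · (114 - 88.8) · (282 - 226) = ½ · 25.2 · 56 = 705.6.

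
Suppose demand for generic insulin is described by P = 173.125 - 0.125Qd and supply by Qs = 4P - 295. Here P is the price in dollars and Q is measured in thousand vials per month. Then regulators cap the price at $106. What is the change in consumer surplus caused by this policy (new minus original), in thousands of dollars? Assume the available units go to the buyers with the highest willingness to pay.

3230

Rearranging demand gives Qd = 1385 - 8P. Equilibrium: 1385 - 8P = 4P - 295, so 1680 = 12P and P* = 140, Q* = 265.
Because the ceiling (106) lies below the market-clearing price, it is binding.
At P = 106: Qd = 1385 - 8·106 = 537 and Qs = 4·106 - 295 = 129.
Consumer surplus without the control is ½ · (173.125 - 140) · 265 = 4389.0625.
With the ceiling, 129 units are sold at 106 (assume they go to the highest-value buyers). The demand price at Q = 129 is 157, so CS = ½ · [(173.125 - 106) + (157 - 106)] · 129 = 7619.0625.
Change in consumer surplus = 7619.0625 - 4389.0625 = 3230.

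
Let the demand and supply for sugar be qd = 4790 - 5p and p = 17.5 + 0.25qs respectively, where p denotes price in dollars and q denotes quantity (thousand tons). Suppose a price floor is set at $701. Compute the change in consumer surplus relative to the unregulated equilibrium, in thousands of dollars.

-271687.5

Rearranging supply gives qs = 4p - 70. Setting quantity demanded equal to quantity supplied, 4790 - 5p = 4p - 70, gives p* = 540 and q* = 2090.
The floor of 701 is above the equilibrium price 540, so it binds.
At p = 701: qd = 4790 - 5·701 = 1285 and qs = 4·701 - 70 = 2734.
Consumer surplus without the control is ½ · (958 - 540) · 2090 = 436810.
With the floor, consumers buy 1285 units at 701, so CS = ½ · (958 - 701) · 1285 = 165122.5.
Change in consumer surplus = 165122.5 - 436810 = -271687.5.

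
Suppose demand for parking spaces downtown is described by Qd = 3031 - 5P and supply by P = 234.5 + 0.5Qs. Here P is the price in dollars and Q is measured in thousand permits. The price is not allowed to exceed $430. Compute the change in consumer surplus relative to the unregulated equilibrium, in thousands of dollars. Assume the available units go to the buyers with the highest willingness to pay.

25410

Rearranging supply gives Qs = 2P - 469. Equilibrium: 3031 - 5P = 2P - 469, so 3500 = 7P and P* = 500, Q* = 531.
Since 430 < 500, the ceiling is binding.
At P = 430: Qd = 3031 - 5·430 = 881 and Qs = 2·430 - 469 = 391.
Consumer surplus without the control is ½ · (606.2 - 500) · 531 = 28196.1.
With the ceiling, 391 units are sold at 430 (assume they go to the highest-value buyers). The demand price at Q = 391 is 528, so CS = ½ · [(606.2 - 430) + (528 - 430)] · 391 = 53606.1.
Change in consumer surplus = 53606.1 - 28196.1 = 25410.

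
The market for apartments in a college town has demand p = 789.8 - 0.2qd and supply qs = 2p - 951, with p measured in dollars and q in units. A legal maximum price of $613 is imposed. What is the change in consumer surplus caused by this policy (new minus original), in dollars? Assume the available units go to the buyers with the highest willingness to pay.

20897.4

Rearranging demand gives qd = 3949 - 5p. Equilibrium: 3949 - 5p = 2p - 951, so 4900 = 7p and p* = 700, q* = 449.
Since 613 < 700, the ceiling is binding.
At p = 613: qd = 3949 - 5·613 = 884 and qs = 2·613 - 951 = 275.
Consumer surplus without the control is ½ · (789.8 - 700) · 449 = 20160.1.
With the ceiling, 275 units are sold at 613 (assume they go to the highest-value buyers). The demand price at q = 275 is 734.8, so CS = ½ · [(789.8 - 613) + (734.8 - 613)] · 275 = 41057.5.
Change in consumer surplus = 41057.5 - 20160.1 = 20897.4.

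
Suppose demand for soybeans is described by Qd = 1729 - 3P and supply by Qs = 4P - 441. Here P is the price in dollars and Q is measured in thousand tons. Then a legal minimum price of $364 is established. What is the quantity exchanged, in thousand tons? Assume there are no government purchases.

637

Equilibrium: 1729 - 3P = 4P - 441, so 2170 = 7P and P* = 310, Q* = 799.
Since 364 > 310, the floor is binding.
At P = 364: Qd = 1729 - 3·364 = 637 and Qs = 4·364 - 441 = 1015.
The quantity actually transacted is the short side, demand: 637.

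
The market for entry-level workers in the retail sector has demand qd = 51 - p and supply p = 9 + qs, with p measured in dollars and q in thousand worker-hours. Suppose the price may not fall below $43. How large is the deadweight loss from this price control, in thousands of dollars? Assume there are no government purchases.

169

Rearranging supply gives qs = p - 9. Without the control the market clears where 51 - p = p - 9, i.e. p* = 30 and q* = 21.
Since 43 > 30, the floor is binding.
At p = 43: qd = 51 - 43 = 8 and qs = 43 - 9 = 34.
Quantity traded falls to 8. At q = 8 the demand price is 51 - 8 = 43 and the supply price is 9 + 8 = 17.
Deadweight loss = ½ · (43 - 17) · (21 - 8) = ½ · 26 · 13 = 169.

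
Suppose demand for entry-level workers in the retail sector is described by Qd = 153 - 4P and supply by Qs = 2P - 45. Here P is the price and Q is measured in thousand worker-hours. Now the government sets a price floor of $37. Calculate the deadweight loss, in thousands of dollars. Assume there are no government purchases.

96

Without the control the market clears where 153 - 4P = 2P - 45, i.e. P* = 33 and Q* = 21.
The floor of 37 is above the equilibrium price 33, so it binds.
At P = 37: Qd = 153 - 4·37 = 5 and Qs = 2·37 - 45 = 29.
Quantity traded falls to 5. At Q = 5 the demand price is (153 - 5)/4 = 37 and the supply price is (45 + 5)/2 = 25.
Deadweight loss = ½ · (37 - 25) · (21 - 5) = ½ · 12 · 16 = 96.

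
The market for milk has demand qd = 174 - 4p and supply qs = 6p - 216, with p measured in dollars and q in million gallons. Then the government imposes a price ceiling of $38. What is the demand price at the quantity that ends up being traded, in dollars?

Without the control the market clears where 174 - 4p = 6p - 216, i.e. p* = 39 and q* = 18.
Since 38 < 39, the ceiling is binding.
At p = 38: qd = 174 - 4·38 = 22 and qs = 6·38 - 216 = 12.
Only 12 units reach the market. On the demand curve, the marginal buyer's willingness to pay at q = 12 is (174 - 12)/4 = 40.5.

40.5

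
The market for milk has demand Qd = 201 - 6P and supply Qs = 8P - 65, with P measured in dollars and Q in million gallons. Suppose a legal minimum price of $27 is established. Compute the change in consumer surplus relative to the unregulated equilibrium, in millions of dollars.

-504

Setting quantity demanded equal to quantity supplied, 201 - 6P = 8P - 65, gives P* = 19 and Q* = 87.
Since 27 > 19, the floor is binding.
At P = 27: Qd = 201 - 6·27 = 39 and Qs = 8·27 - 65 = 151.
Consumer surplus without the control is ½ · (33.5 - 19) · 87 = 630.75.
With the floor, consumers buy 39 units at 27, so CS = ½ · (33.5 - 27) · 39 = 126.75.
Change in consumer surplus = 126.75 - 630.75 = -504.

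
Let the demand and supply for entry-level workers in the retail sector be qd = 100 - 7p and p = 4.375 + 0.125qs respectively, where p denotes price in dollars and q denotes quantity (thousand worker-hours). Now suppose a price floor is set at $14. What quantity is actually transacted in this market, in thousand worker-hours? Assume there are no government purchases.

2

Rearranging supply gives qs = 8p - 35. Without the control the market clears where 100 - 7p = 8p - 35, i.e. p* = 9 and q* = 37.
Since 14 > 9, the floor is binding.
At p = 14: qd = 100 - 7·14 = 2 and qs = 8·14 - 35 = 77.
The quantity actually transacted is the short side, demand: 2.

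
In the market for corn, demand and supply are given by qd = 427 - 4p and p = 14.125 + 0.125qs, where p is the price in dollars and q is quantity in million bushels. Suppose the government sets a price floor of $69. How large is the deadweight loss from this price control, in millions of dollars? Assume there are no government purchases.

1728

Rearranging supply gives qs = 8p - 113. In a free market, 427 - 4p = 8p - 113 gives the equilibrium p* = 45, q* = 247.
Because the floor (69) lies above the market-clearing price, it is binding.
At p = 69: qd = 427 - 4·69 = 151 and qs = 8·69 - 113 = 439.
Quantity traded falls to 151. At q = 151 the demand price is (427 - 151)/4 = 69 and the supply price is (113 + 151)/8 = 33.
Deadweight loss = ½ · (69 - 33) · (247 - 151) = ½ · 36 · 96 = 1728.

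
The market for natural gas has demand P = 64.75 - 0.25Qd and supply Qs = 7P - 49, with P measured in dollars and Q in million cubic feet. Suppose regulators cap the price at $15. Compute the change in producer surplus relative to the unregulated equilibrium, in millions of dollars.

Rearranging demand gives Qd = 259 - 4P. In a free market, 259 - 4P = 7P - 49 gives the equilibrium P* = 28, Q* = 147.
The ceiling of 15 is below the equilibrium price 28, so it binds.
At P = 15: Qd = 259 - 4·15 = 199 and Qs = 7·15 - 49 = 56.
Producer surplus without the control is ½ · (28 - 7) · 147 = 1543.5.
With the ceiling, producers sell 56 units at 15, so PS = ½ · (15 - 7) · 56 = 224.
Change in producer surplus = 224 - 1543.5 = -1319.5.

-1319.5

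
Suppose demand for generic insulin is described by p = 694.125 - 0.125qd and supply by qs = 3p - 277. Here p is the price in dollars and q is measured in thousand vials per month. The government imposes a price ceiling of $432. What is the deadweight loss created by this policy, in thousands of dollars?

19808.25

Rearranging demand gives qd = 5553 - 8p. Setting quantity demanded equal to quantity supplied, 5553 - 8p = 3p - 277, gives p* = 530 and q* = 1313.
Because the ceiling (432) lies below the market-clearing price, it is binding.
At p = 432: qd = 5553 - 8·432 = 2097 and qs = 3·432 - 277 = 1019.
Quantity traded falls to 1019. At q = 1019 the demand price is (5553 - 1019)/8 = 566.75 and the supply price is (277 + 1019)/3 = 432.
Deadweight loss = ½ · (566.75 - 432) · (1313 - 1019) = ½ · 134.75 · 294 = 19808.25.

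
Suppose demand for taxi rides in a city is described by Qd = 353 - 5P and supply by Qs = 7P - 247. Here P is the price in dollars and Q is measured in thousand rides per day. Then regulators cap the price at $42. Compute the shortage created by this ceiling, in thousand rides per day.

96

Without the control the market clears where 353 - 5P = 7P - 247, i.e. P* = 50 and Q* = 103.
Because the ceiling (42) lies below the market-clearing price, it is binding.
At P = 42: Qd = 353 - 5·42 = 143 and Qs = 7·42 - 247 = 47.
Shortage = Qd - Qs = 143 - 47 = 96.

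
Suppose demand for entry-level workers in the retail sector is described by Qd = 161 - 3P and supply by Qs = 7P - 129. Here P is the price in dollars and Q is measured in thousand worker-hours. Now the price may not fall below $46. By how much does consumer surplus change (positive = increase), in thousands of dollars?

-824.5

In a free market, 161 - 3P = 7P - 129 gives the equilibrium P* = 29, Q* = 74.
Because the floor (46) lies above the market-clearing price, it is binding.
At P = 46: Qd = 161 - 3·46 = 23 and Qs = 7·46 - 129 = 193.
Consumer surplus without the control is ½ · (161/3 - 29) · 74 = 2738/3.
With the floor, consumers buy 23 units at 46, so CS = ½ · (161/3 - 46) · 23 = 529/6.
Change in consumer surplus = 529/6 - 2738/3 = -824.5.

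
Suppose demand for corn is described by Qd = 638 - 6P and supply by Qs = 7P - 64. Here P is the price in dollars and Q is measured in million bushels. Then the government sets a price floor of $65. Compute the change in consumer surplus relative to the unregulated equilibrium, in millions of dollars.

-3091

Equilibrium: 638 - 6P = 7P - 64, so 702 = 13P and P* = 54, Q* = 314.
The floor of 65 is above the equilibrium price 54, so it binds.
At P = 65: Qd = 638 - 6·65 = 248 and Qs = 7·65 - 64 = 391.
Consumer surplus without the control is ½ · (319/3 - 54) · 314 = 24649/3.
With the floor, consumers buy 248 units at 65, so CS = ½ · (319/3 - 65) · 248 = 15376/3.
Change in consumer surplus = 15376/3 - 24649/3 = -3091.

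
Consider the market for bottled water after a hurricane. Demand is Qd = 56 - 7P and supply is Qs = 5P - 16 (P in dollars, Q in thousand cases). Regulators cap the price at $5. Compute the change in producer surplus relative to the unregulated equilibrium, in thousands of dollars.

-11.5

In a free market, 56 - 7P = 5P - 16 gives the equilibrium P* = 6, Q* = 14.
Because the ceiling (5) lies below the market-clearing price, it is binding.
At P = 5: Qd = 56 - 7·5 = 21 and Qs = 5·5 - 16 = 9.
Producer surplus without the control is ½ · (6 - 3.2) · 14 = 19.6.
With the ceiling, producers sell 9 units at 5, so PS = ½ · (5 - 3.2) · 9 = 8.1.
Change in producer surplus = 8.1 - 19.6 = -11.5.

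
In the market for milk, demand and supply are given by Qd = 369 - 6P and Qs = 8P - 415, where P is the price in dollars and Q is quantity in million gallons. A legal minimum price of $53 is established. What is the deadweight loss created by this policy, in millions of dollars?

Equilibrium: 369 - 6P = 8P - 415, so 784 = 14P and P* = 56, Q* = 33.
The floor of 53 is below the equilibrium price 56, so it is not binding; the market clears at P* = 56, Q* = 33.
Since the control does not bind, no trades are prevented and deadweight loss is zero.

0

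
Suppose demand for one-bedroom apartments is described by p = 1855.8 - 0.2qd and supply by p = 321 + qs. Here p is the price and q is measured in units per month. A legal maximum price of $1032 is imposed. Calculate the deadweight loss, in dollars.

Rearranging demand gives qd = 9279 - 5p; rearranging supply gives qs = p - 321. Setting quantity demanded equal to quantity supplied, 9279 - 5p = p - 321, gives p* = 1600 and q* = 1279.
Because the ceiling (1032) lies below the market-clearing price, it is binding.
At p = 1032: qd = 9279 - 5·1032 = 4119 and qs = 1032 - 321 = 711.
Quantity traded falls to 711. At q = 711 the demand price is (9279 - 711)/5 = 1713.6 and the supply price is 321 + 711 = 1032.
Deadweight loss = ½ · (1713.6 - 1032) · (1279 - 711) = ½ · 681.6 · 568 = 193574.4.

193574.4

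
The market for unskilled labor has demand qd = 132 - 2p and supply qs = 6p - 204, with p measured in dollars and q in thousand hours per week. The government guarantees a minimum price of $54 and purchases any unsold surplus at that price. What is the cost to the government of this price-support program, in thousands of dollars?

Equilibrium: 132 - 2p = 6p - 204, so 336 = 8p and p* = 42, q* = 48.
Since 54 > 42, the floor is binding.
At p = 54: qd = 132 - 2·54 = 24 and qs = 6·54 - 204 = 120.
Surplus = qs - qd = 96.
Government expenditure = surplus × support price = 96 × 54 = 5184.

5184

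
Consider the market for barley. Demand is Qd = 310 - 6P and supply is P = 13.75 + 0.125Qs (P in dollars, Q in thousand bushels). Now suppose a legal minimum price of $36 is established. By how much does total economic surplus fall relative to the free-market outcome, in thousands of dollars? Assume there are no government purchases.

Rearranging supply gives Qs = 8P - 110. Without the control the market clears where 310 - 6P = 8P - 110, i.e. P* = 30 and Q* = 130.
Since 36 > 30, the floor is binding.
At P = 36: Qd = 310 - 6·36 = 94 and Qs = 8·36 - 110 = 178.
Quantity traded falls to 94. At Q = 94 the demand price is (310 - 94)/6 = 36 and the supply price is (110 + 94)/8 = 25.5.
Deadweight loss = ½ · (36 - 25.5) · (130 - 94) = ½ · 10.5 · 36 = 189.

189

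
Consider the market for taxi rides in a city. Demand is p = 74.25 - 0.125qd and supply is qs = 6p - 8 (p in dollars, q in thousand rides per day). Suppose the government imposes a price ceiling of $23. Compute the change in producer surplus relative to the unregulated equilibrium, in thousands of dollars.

Rearranging demand gives qd = 594 - 8p. Setting quantity demanded equal to quantity supplied, 594 - 8p = 6p - 8, gives p* = 43 and q* = 250.
Because the ceiling (23) lies below the market-clearing price, it is binding.
At p = 23: qd = 594 - 8·23 = 410 and qs = 6·23 - 8 = 130.
Producer surplus without the control is ½ · (43 - 4/3) · 250 = 15625/3.
With the ceiling, producers sell 130 units at 23, so PS = ½ · (23 - 4/3) · 130 = 4225/3.
Change in producer surplus = 4225/3 - 15625/3 = -3800.

-3800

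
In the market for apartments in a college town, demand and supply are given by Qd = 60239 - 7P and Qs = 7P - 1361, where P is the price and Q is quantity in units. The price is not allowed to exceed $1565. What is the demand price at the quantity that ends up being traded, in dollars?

7235

Setting quantity demanded equal to quantity supplied, 60239 - 7P = 7P - 1361, gives P* = 4400 and Q* = 29439.
The ceiling of 1565 is below the equilibrium price 4400, so it binds.
At P = 1565: Qd = 60239 - 7·1565 = 49284 and Qs = 7·1565 - 1361 = 9594.
Only 9594 units reach the market. On the demand curve, the marginal buyer's willingness to pay at Q = 9594 is (60239 - 9594)/7 = 7235.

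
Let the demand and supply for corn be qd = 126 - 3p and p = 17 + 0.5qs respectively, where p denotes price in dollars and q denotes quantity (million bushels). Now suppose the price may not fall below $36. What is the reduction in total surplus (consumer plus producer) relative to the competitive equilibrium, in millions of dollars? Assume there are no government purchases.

60

Rearranging supply gives qs = 2p - 34. Without the control the market clears where 126 - 3p = 2p - 34, i.e. p* = 32 and q* = 30.
Since 36 > 32, the floor is binding.
At p = 36: qd = 126 - 3·36 = 18 and qs = 2·36 - 34 = 38.
Quantity traded falls to 18. At q = 18 the demand price is (126 - 18)/3 = 36 and the supply price is (34 + 18)/2 = 26.
Deadweight loss = ½ · (36 - 26) · (30 - 18) = ½ · 10 · 12 = 60.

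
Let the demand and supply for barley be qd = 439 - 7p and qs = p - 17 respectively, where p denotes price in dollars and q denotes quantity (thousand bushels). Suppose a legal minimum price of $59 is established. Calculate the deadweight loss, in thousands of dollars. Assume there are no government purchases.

In a free market, 439 - 7p = p - 17 gives the equilibrium p* = 57, q* = 40.
Because the floor (59) lies above the market-clearing price, it is binding.
At p = 59: qd = 439 - 7·59 = 26 and qs = 59 - 17 = 42.
Quantity traded falls to 26. At q = 26 the demand price is (439 - 26)/7 = 59 and the supply price is 17 + 26 = 43.
Deadweight loss = ½ · (59 - 43) · (40 - 26) = ½ · 16 · 14 = 112.

112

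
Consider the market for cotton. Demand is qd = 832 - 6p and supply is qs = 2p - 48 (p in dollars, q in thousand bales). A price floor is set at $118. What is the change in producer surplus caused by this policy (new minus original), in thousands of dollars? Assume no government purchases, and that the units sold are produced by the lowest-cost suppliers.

Equilibrium: 832 - 6p = 2p - 48, so 880 = 8p and p* = 110, q* = 172.
Since 118 > 110, the floor is binding.
At p = 118: qd = 832 - 6·118 = 124 and qs = 2·118 - 48 = 188.
Producer surplus without the control is ½ · (110 - 24) · 172 = 7396.
With the floor, 124 units are sold at 118. The supply price at q = 124 is 86, so PS = ½ · [(118 - 24) + (118 - 86)] · 124 = 7812.
Change in producer surplus = 7812 - 7396 = 416.

416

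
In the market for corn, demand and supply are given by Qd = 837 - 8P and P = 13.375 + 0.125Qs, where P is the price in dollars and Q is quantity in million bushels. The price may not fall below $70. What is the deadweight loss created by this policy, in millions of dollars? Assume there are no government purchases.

Rearranging supply gives Qs = 8P - 107. Equilibrium: 837 - 8P = 8P - 107, so 944 = 16P and P* = 59, Q* = 365.
The floor of 70 is above the equilibrium price 59, so it binds.
At P = 70: Qd = 837 - 8·70 = 277 and Qs = 8·70 - 107 = 453.
Quantity traded falls to 277. At Q = 277 the demand price is (837 - 277)/8 = 70 and the supply price is (107 + 277)/8 = 48.
Deadweight loss = ½ · (70 - 48) · (365 - 277) = ½ · 22 · 88 = 968.

968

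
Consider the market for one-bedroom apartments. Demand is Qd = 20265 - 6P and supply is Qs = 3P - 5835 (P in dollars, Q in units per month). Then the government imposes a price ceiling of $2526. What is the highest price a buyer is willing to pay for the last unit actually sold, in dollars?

3087

Without the control the market clears where 20265 - 6P = 3P - 5835, i.e. P* = 2900 and Q* = 2865.
Because the ceiling (2526) lies below the market-clearing price, it is binding.
At P = 2526: Qd = 20265 - 6·2526 = 5109 and Qs = 3·2526 - 5835 = 1743.
Only 1743 units reach the market. On the demand curve, the marginal buyer's willingness to pay at Q = 1743 is (20265 - 1743)/6 = 3087.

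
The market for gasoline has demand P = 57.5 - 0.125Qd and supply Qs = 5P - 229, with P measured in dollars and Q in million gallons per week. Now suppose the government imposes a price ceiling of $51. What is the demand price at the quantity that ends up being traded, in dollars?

Rearranging demand gives Qd = 460 - 8P. Equilibrium: 460 - 8P = 5P - 229, so 689 = 13P and P* = 53, Q* = 36.
Since 51 < 53, the ceiling is binding.
At P = 51: Qd = 460 - 8·51 = 52 and Qs = 5·51 - 229 = 26.
Only 26 units reach the market. On the demand curve, the marginal buyer's willingness to pay at Q = 26 is (460 - 26)/8 = 54.25.

54.25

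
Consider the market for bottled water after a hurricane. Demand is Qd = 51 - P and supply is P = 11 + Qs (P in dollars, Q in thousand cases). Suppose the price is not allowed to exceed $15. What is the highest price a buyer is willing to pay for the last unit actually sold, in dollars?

Rearranging supply gives Qs = P - 11. Setting quantity demanded equal to quantity supplied, 51 - P = P - 11, gives P* = 31 and Q* = 20.
The ceiling of 15 is below the equilibrium price 31, so it binds.
At P = 15: Qd = 51 - 15 = 36 and Qs = 15 - 11 = 4.
Only 4 units reach the market. On the demand curve, the marginal buyer's willingness to pay at Q = 4 is (51 - 4) = 47.

47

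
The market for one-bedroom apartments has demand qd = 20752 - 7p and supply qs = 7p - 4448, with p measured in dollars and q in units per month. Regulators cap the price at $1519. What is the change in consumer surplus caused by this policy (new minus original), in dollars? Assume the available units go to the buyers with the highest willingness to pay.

Setting quantity demanded equal to quantity supplied, 20752 - 7p = 7p - 4448, gives p* = 1800 and q* = 8152.
The ceiling of 1519 is below the equilibrium price 1800, so it binds.
At p = 1519: qd = 20752 - 7·1519 = 10119 and qs = 7·1519 - 4448 = 6185.
Consumer surplus without the control is ½ · (20752/7 - 1800) · 8152 = 33227552/7.
With the ceiling, 6185 units are sold at 1519 (assume they go to the highest-value buyers). The demand price at q = 6185 is 2081, so CS = ½ · [(20752/7 - 1519) + (2081 - 1519)] · 6185 = 86917805/14.
Change in consumer surplus = 86917805/14 - 33227552/7 = 1461621.5.

1461621.5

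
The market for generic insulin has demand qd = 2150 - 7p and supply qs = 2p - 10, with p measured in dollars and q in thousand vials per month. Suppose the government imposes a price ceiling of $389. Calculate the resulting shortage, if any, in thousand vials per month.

0

Without the control the market clears where 2150 - 7p = 2p - 10, i.e. p* = 240 and q* = 470.
Since 389 is above p* = 240, the ceiling does not bind and the free-market outcome prevails.
Since the control does not bind, there is no shortage.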